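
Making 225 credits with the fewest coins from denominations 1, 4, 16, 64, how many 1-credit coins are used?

225 = 3×64 + 2×16 + 1×1
Count of 1: 1

1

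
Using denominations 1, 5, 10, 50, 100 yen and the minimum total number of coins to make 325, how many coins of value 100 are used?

Use the largest denomination that fits, subtract, and repeat.
325 − 3×100→25 − 2×10→5 − 1×5→0
Count of 100: 3

3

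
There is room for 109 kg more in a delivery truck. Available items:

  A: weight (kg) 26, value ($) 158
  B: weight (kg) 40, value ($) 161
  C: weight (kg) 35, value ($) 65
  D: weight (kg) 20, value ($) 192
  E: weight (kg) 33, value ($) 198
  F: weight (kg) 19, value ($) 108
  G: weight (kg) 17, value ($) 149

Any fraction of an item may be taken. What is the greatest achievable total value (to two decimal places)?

770.89

Sort by value per unit weight and fill in that order.
Ratios (sorted): D 9.60, G 8.76, A 6.08, E 6.00, F 5.68, B 4.03, C 1.86
take D (20 @ 192); take G (17 @ 149); take A (26 @ 158); take E (33 @ 198); take 13/19 of F → 73.89. Capacity used 109/109.
Total value = 770.89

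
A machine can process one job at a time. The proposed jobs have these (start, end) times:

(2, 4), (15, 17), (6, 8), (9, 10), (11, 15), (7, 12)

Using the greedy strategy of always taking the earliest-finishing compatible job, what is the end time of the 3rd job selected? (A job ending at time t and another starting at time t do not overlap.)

By end time: (2,4), (6,8), (9,10), (7,12), (11,15), (15,17).
Pick (2,4); next start ≥ 4 → (6,8); next start ≥ 8 → (9,10); next start ≥ 10 → (11,15); next start ≥ 15 → (15,17).
Selected: (2,4) (6,8) (9,10) (11,15) (15,17)

10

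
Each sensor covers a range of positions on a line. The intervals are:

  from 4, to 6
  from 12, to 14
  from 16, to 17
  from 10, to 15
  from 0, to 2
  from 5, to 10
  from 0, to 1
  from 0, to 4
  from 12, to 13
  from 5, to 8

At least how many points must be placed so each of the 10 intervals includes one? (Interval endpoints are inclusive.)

Process intervals by earliest right end; each time one isn't hit yet, stab at its right endpoint.
Sorted: [0,1] [0,2] [0,4] [4,6] [5,8] [5,10] [12,13] [12,14] [10,15] [16,17]
{[0,1],[0,2],[0,4]} hit by 1; {[4,6],[5,8],[5,10]} hit by 6; {[12,13],[12,14],[10,15]} hit by 13; {[16,17]} hit by 17.
Points: 1, 6, 13, 17 (4 total).

4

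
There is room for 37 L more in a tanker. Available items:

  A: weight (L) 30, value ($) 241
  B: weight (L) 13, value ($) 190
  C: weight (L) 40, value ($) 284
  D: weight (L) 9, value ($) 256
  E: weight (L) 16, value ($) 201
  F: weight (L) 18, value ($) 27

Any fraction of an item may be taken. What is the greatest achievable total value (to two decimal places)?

634.44

Order: D (256/9=28.44) > B (190/13=14.62) > E (201/16=12.56) > A (241/30=8.03) > C (284/40=7.10) > F (27/18=1.50)
Fill: take D (9 @ 256) → take B (13 @ 190) → take 15/16 of E → 188.44; 37/37 used.
Total value = 634.44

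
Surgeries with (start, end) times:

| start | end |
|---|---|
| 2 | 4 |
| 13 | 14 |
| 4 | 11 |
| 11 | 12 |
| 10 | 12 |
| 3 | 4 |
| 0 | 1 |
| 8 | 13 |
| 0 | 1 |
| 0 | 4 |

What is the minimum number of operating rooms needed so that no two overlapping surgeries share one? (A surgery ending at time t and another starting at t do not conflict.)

Count concurrent intervals with a sweep; the peak is the room count.
Events (time:±→running): 0:+→1 0:+→2 0:+→3 … peak 3.

3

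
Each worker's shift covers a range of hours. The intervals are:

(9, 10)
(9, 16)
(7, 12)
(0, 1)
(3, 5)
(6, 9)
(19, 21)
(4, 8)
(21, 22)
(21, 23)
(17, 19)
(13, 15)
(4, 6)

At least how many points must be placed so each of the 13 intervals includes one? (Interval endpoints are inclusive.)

Process intervals by earliest right end; each time one isn't hit yet, stab at its right endpoint.
Sorted: [0,1] [3,5] [4,6] [4,8] [6,9] [9,10] [7,12] [13,15] [9,16] [17,19] [19,21] [21,22] [21,23]
{[0,1]} hit by 1; {[3,5],[4,6],[4,8]} hit by 5; {[6,9],[9,10],[7,12]} hit by 9; {[13,15],[9,16]} hit by 15; {[17,19],[19,21]} hit by 19; {[21,22],[21,23]} hit by 22.
Points: 1, 5, 9, 15, 19, 22 (6 total).

6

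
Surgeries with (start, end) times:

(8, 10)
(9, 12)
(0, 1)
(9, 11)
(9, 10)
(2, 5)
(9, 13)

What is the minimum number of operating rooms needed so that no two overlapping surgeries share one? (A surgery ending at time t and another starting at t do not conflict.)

5

Count concurrent intervals with a sweep; the peak is the room count.
Events (time:±→running): 0:+→1 1:-→0 2:+→1 5:-→0 8:+→1 9:+→2 9:+→3 9:+→4 9:+→5 … peak 5.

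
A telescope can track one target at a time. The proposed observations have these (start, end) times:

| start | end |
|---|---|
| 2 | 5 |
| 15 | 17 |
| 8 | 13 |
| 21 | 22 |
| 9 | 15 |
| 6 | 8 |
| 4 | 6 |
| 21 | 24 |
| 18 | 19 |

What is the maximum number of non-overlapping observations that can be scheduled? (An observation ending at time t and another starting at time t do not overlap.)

Greedy by earliest finish: after sorting by end time, pick each interval compatible with the last pick.
By end time: (2,5), (4,6), (6,8), (8,13), (9,15), (15,17), (18,19), (21,22), (21,24).
Pick (2,5); next start ≥ 5 → (6,8); next start ≥ 8 → (8,13); next start ≥ 13 → (15,17); next start ≥ 17 → (18,19); next start ≥ 19 → (21,22).
Selected 6 observations.

6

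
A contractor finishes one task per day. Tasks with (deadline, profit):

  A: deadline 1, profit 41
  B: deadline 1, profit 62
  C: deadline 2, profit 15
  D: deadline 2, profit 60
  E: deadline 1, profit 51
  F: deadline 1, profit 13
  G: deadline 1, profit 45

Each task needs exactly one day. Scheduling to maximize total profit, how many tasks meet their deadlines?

2

Sort by profit descending; place each in the latest free slot ≤ its deadline.
Profit order: B=62 D=60 E=51 G=45 A=41 C=15 F=13
Assign: B→slot 1, D→slot 2, E skipped, G skipped, A skipped, C skipped, F skipped.
Slots: [1:B] [2:D]
2 of 7 scheduled.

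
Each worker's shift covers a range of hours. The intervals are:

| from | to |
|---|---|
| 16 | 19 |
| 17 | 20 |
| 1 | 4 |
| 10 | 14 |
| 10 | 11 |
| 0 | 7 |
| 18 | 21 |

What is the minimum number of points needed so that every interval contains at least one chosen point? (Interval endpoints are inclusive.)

3

Sort by right endpoint; whenever an interval is uncovered, place a point at its right end.
Sorted: [1,4] [0,7] [10,11] [10,14] [16,19] [17,20] [18,21]
{[1,4],[0,7]} hit by 4; {[10,11],[10,14]} hit by 11; {[16,19],[17,20],[18,21]} hit by 19.
Points: 4, 11, 19 (3 total).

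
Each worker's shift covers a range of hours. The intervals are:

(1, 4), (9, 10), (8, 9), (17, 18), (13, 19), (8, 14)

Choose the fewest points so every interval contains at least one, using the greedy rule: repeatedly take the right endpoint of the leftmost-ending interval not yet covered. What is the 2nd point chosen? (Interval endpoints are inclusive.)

By right end: [1,4]  [8,9]  [9,10]  [8,14]  [17,18]  [13,19]
[1,4] uncovered → point at 4; [8,9] uncovered → point at 9; [17,18] uncovered → point at 18.
Points: 4, 9, 18 (3 total).

9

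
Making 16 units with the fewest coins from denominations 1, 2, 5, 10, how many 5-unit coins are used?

1

16 − 1×10→6 − 1×5→1 − 1×1→0
Count of 5: 1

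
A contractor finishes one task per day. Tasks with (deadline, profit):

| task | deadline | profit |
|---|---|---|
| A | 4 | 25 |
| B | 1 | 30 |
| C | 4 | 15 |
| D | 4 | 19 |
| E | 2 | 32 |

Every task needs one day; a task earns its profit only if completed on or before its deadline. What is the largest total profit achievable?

106

Take jobs in profit order; each goes to the latest open slot no later than its deadline.
Profit order: E=32 B=30 A=25 D=19 C=15
Assign: E→slot 2, B→slot 1, A→slot 4, D→slot 3, C skipped.
Slots: [1:B] [2:E] [3:D] [4:A]
Profit = 30 + 32 + 19 + 25 = 106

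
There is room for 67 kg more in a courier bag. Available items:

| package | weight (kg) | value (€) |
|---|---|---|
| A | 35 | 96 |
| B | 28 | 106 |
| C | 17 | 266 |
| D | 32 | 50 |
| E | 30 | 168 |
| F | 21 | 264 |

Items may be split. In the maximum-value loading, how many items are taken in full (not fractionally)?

Greedy by value/weight ratio, highest first.
Order: C (266/17=15.65) > F (264/21=12.57) > E (168/30=5.60) > B (106/28=3.79) > A (96/35=2.74) > D (50/32=1.56)
Fill: take C (17 @ 266) → take F (21 @ 264) → take 29/30 of E → 162.40; 67/67 used.
2 item(s) taken whole; one partial (take 29/30 of E).

2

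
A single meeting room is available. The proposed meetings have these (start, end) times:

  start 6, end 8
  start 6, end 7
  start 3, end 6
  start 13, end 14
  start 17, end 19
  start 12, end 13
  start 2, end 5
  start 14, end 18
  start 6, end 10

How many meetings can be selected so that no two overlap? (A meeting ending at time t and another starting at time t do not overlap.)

5

Sort by end time and greedily take each interval whose start is ≥ the last chosen end.
By end time: (2,5), (3,6), (6,7), (6,8), (6,10), (12,13), (13,14), (14,18), (17,19).
Pick (2,5); next start ≥ 5 → (6,7); next start ≥ 7 → (12,13); next start ≥ 13 → (13,14); next start ≥ 14 → (14,18).
Selected 5 meetings.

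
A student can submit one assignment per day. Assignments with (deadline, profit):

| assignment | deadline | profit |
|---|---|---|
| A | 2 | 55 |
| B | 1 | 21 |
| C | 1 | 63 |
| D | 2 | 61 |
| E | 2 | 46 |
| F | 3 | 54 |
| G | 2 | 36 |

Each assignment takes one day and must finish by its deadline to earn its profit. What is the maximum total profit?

Sort by profit descending; place each in the latest free slot ≤ its deadline.
Profit order: C=63 D=61 A=55 F=54 E=46 G=36 B=21
Assign: C→slot 1, D→slot 2, A skipped, F→slot 3, E skipped, G skipped, B skipped.
Slots: [1:C] [2:D] [3:F]
Profit = 63 + 61 + 54 = 178

178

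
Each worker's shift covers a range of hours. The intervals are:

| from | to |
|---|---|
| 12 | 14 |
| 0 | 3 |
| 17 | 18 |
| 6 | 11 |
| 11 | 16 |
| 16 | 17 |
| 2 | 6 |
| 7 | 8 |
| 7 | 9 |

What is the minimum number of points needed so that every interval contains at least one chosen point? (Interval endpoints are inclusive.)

Process intervals by earliest right end; each time one isn't hit yet, stab at its right endpoint.
Sorted: [0,3] [2,6] [7,8] [7,9] [6,11] [12,14] [11,16] [16,17] [17,18]
{[0,3],[2,6]} hit by 3; {[7,8],[7,9],[6,11]} hit by 8; {[12,14],[11,16]} hit by 14; {[16,17],[17,18]} hit by 17.
Points: 3, 8, 14, 17 (4 total).

4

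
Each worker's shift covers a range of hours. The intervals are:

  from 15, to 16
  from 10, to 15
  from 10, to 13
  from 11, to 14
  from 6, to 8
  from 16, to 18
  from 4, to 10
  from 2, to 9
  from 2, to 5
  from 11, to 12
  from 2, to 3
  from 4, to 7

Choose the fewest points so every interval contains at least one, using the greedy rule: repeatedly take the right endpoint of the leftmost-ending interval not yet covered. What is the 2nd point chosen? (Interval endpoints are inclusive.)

7

By right end: [2,3]  [2,5]  [4,7]  [6,8]  [2,9]  [4,10]  [11,12]  [10,13]  [11,14]  [10,15]  [15,16]  [16,18]
[2,3] uncovered → point at 3; [4,7] uncovered → point at 7; [11,12] uncovered → point at 12; [15,16] uncovered → point at 16.
Points: 3, 7, 12, 16 (4 total).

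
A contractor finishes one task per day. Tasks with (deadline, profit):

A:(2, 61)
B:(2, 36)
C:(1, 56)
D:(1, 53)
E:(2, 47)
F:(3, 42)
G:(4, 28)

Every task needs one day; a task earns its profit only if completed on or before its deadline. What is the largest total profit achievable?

Sort by profit descending; place each in the latest free slot ≤ its deadline.
By profit: A(d2,61), C(d1,56), D(d1,53), E(d2,47), F(d3,42), B(d2,36), G(d4,28)
A→slot 2; C→slot 1; D skipped; E skipped; F→slot 3; B skipped; G→slot 4.
Profit = 56 + 61 + 42 + 28 = 187

187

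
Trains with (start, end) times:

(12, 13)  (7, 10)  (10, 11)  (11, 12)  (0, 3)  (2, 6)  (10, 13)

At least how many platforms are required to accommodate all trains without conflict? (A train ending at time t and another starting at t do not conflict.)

2

Count concurrent intervals with a sweep; the peak is the room count.
starts: [0, 2, 7, 10, 10, 11, 12]
ends:   [3, 6, 10, 11, 12, 13, 13]
s0→1 s2→2  — peak 2.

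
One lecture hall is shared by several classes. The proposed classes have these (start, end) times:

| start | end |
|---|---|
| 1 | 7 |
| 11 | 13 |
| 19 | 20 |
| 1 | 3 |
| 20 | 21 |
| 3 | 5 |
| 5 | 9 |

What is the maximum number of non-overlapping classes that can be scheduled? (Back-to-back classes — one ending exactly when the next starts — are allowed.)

6

Sort by end time and greedily take each interval whose start is ≥ the last chosen end.
By end time: (1,3), (3,5), (1,7), (5,9), (11,13), (19,20), (20,21).
Pick (1,3); next start ≥ 3 → (3,5); next start ≥ 5 → (5,9); next start ≥ 9 → (11,13); next start ≥ 13 → (19,20); next start ≥ 20 → (20,21).
Selected 6 classes.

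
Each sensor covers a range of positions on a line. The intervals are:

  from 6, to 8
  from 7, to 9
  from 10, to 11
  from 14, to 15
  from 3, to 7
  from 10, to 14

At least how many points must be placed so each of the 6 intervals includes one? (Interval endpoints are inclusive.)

3

Sort by right endpoint; whenever an interval is uncovered, place a point at its right end.
By right end: [3,7]  [6,8]  [7,9]  [10,11]  [10,14]  [14,15]
[3,7] uncovered → point at 7; [10,11] uncovered → point at 11; [14,15] uncovered → point at 15.
Points: 7, 11, 15 (3 total).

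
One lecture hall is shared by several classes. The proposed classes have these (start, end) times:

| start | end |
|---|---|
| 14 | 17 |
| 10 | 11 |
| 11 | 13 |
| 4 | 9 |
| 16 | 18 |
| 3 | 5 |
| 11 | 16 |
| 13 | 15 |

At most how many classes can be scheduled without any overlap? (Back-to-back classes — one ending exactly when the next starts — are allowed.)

Order by finish time; keep every interval that doesn't clash with the previous kept one.
By end time: (3,5), (4,9), (10,11), (11,13), (13,15), (11,16), (14,17), (16,18).
Pick (3,5); next start ≥ 5 → (10,11); next start ≥ 11 → (11,13); next start ≥ 13 → (13,15); next start ≥ 15 → (16,18).
Selected 5 classes.

5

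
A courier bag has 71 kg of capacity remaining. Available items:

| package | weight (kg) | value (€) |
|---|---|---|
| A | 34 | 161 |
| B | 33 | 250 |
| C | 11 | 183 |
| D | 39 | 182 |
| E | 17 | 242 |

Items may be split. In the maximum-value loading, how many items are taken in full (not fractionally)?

Greedy by value/weight ratio, highest first.
Ratios (sorted): C 16.64, E 14.24, B 7.58, A 4.74, D 4.67
take C (11 @ 183); take E (17 @ 242); take B (33 @ 250); take 10/34 of A → 47.35. Capacity used 71/71.
3 item(s) taken whole; one partial (take 10/34 of A).

3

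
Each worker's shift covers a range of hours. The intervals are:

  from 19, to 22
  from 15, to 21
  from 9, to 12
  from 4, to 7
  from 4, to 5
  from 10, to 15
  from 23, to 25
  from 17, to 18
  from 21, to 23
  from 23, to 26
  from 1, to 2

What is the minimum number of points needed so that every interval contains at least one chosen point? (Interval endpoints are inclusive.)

Sorted: [1,2] [4,5] [4,7] [9,12] [10,15] [17,18] [15,21] [19,22] [21,23] [23,25] [23,26]
{[1,2]} hit by 2; {[4,5],[4,7]} hit by 5; {[9,12],[10,15]} hit by 12; {[17,18],[15,21]} hit by 18; {[19,22],[21,23]} hit by 22; {[23,25],[23,26]} hit by 25.
Points: 2, 5, 12, 18, 22, 25 (6 total).

6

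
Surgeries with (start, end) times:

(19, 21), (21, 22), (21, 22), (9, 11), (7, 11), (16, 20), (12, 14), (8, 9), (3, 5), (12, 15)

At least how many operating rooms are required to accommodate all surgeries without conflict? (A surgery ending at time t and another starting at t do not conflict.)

2

starts: [3, 7, 8, 9, 12, 12, 16, 19, 21, 21]
ends:   [5, 9, 11, 11, 14, 15, 20, 21, 22, 22]
s3→1 e5→0 s7→1 s8→2  — peak 2.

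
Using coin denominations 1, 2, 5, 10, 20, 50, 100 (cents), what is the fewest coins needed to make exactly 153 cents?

4

Greedy: take as many of the largest coin as possible, then repeat with the remainder.
153 = 1×100 + 1×50 + 1×2 + 1×1
Total coins = 1 + 1 + 1 + 1 = 4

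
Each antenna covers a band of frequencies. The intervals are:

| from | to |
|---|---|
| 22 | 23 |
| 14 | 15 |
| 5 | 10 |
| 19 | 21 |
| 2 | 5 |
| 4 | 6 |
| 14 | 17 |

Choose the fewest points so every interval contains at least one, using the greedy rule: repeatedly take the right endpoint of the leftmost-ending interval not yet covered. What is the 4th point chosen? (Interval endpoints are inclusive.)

By right end: [2,5]  [4,6]  [5,10]  [14,15]  [14,17]  [19,21]  [22,23]
[2,5] uncovered → point at 5; [14,15] uncovered → point at 15; [19,21] uncovered → point at 21; [22,23] uncovered → point at 23.
Points: 5, 15, 21, 23 (4 total).

23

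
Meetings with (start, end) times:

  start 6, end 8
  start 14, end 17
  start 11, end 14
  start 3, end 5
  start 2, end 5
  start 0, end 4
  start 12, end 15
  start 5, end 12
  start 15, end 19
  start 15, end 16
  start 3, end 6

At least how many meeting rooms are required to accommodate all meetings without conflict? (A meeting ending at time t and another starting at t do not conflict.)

The answer is the maximum number of intervals overlapping at any instant.
starts: [0, 2, 3, 3, 5, 6, 11, 12, 14, 15, 15]
ends:   [4, 5, 5, 6, 8, 12, 14, 15, 16, 17, 19]
s0→1 s2→2 s3→3 s3→4  — peak 4.

4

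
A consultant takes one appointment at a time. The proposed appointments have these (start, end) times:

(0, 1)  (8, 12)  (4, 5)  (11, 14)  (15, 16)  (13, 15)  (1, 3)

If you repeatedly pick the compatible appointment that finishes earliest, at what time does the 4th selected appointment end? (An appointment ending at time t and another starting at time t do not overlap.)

12

Greedy by earliest finish: after sorting by end time, pick each interval compatible with the last pick.
Sorted by end: (0,1)  (1,3)  (4,5)  (8,12)  (11,14)  (13,15)  (15,16)
take (0,1); take (1,3); take (4,5); take (8,12); skip (11,14); take (13,15); take (15,16).
Selected: (0,1) (1,3) (4,5) (8,12) (13,15) (15,16)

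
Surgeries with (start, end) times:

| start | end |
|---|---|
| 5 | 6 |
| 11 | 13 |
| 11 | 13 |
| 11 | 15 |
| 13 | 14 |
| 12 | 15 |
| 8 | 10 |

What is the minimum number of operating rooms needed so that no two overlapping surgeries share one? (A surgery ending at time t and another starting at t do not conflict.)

The answer is the maximum number of intervals overlapping at any instant.
Events (time:±→running): 5:+→1 6:-→0 8:+→1 10:-→0 11:+→1 11:+→2 11:+→3 12:+→4 … peak 4.

4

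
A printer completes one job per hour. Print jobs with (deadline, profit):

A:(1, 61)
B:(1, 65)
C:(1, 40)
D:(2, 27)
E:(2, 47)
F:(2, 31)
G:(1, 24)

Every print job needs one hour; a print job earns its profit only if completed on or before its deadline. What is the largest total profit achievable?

112

Sort by profit descending; place each in the latest free slot ≤ its deadline.
Profit order: B=65 A=61 E=47 C=40 F=31 D=27 G=24
Assign: B→slot 1, A skipped, E→slot 2, C skipped, F skipped, D skipped, G skipped.
Slots: [1:B] [2:E]
Profit = 65 + 47 = 112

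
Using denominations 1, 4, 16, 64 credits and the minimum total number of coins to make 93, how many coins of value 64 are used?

1

Use the largest denomination that fits, subtract, and repeat.
93 − 1×64→29 − 1×16→13 − 3×4→1 − 1×1→0
Count of 64: 1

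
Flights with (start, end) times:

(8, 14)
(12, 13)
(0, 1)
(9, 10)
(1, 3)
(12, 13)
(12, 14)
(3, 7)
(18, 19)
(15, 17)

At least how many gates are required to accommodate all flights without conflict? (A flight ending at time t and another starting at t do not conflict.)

The answer is the maximum number of intervals overlapping at any instant.
starts: [0, 1, 3, 8, 9, 12, 12, 12, 15, 18]
ends:   [1, 3, 7, 10, 13, 13, 14, 14, 17, 19]
s0→1 e1→0 s1→1 e3→0 s3→1 e7→0 s8→1 s9→2 e10→1 s12→2 s12→3 s12→4  — peak 4.

4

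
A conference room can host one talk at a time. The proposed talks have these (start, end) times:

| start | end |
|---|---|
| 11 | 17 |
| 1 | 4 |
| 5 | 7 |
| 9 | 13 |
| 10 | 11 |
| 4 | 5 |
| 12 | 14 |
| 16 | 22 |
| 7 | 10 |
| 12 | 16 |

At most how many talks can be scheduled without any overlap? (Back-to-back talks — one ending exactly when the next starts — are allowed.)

7

Sort by end time and greedily take each interval whose start is ≥ the last chosen end.
Sorted by end: (1,4)  (4,5)  (5,7)  (7,10)  (10,11)  (9,13)  (12,14)  (12,16)  (11,17)  (16,22)
take (1,4); take (4,5); take (5,7); take (7,10); take (10,11); skip (9,13); take (12,14); skip (12,16); take (16,22).
Selected 7 talks.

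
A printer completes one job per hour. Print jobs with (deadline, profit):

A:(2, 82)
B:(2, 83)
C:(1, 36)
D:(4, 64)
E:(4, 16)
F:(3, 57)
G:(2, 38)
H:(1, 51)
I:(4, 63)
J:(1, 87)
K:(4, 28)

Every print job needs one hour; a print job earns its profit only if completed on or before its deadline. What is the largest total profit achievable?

297

Take jobs in profit order; each goes to the latest open slot no later than its deadline.
Profit order: J=87 B=83 A=82 D=64 I=63 F=57 H=51 G=38 C=36 K=28 E=16
Assign: J→slot 1, B→slot 2, A skipped, D→slot 4, I→slot 3, F skipped, H skipped, G skipped, C skipped, K skipped, E skipped.
Slots: [1:J] [2:B] [3:I] [4:D]
Profit = 87 + 83 + 63 + 64 = 297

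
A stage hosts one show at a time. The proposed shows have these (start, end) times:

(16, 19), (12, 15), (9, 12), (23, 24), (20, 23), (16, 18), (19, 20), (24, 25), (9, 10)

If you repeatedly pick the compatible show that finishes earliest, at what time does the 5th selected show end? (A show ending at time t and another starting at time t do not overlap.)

Sort by end time and greedily take each interval whose start is ≥ the last chosen end.
Sorted by end: (9,10)  (9,12)  (12,15)  (16,18)  (16,19)  (19,20)  (20,23)  (23,24)  (24,25)
take (9,10); take (12,15); take (16,18); take (19,20); take (20,23); take (23,24); take (24,25).
Selected: (9,10) (12,15) (16,18) (19,20) (20,23) (23,24) (24,25)

23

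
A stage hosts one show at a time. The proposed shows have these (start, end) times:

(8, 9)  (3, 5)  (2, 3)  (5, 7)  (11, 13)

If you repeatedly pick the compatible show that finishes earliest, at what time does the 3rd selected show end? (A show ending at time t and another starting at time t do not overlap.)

By end time: (2,3), (3,5), (5,7), (8,9), (11,13).
Pick (2,3); next start ≥ 3 → (3,5); next start ≥ 5 → (5,7); next start ≥ 7 → (8,9); next start ≥ 9 → (11,13).
Selected: (2,3) (3,5) (5,7) (8,9) (11,13)

7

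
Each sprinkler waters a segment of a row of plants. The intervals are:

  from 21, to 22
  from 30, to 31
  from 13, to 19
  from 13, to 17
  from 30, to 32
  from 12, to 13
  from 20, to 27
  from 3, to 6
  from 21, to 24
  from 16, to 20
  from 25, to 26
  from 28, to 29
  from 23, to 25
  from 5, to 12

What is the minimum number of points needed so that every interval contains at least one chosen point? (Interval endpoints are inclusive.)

7

Sorted: [3,6] [5,12] [12,13] [13,17] [13,19] [16,20] [21,22] [21,24] [23,25] [25,26] [20,27] [28,29] [30,31] [30,32]
{[3,6],[5,12]} hit by 6; {[12,13],[13,17],[13,19]} hit by 13; {[16,20]} hit by 20; {[21,22],[21,24]} hit by 22; {[23,25],[25,26],[20,27]} hit by 25; {[28,29]} hit by 29; {[30,31],[30,32]} hit by 31.
Points: 6, 13, 20, 22, 25, 29, 31 (7 total).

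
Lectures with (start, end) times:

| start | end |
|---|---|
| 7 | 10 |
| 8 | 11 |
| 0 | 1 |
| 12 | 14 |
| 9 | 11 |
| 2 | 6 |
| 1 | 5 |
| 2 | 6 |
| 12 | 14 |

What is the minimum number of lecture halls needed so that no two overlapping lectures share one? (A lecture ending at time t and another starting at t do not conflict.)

3

Count concurrent intervals with a sweep; the peak is the room count.
Events (time:±→running): 0:+→1 1:-→0 1:+→1 2:+→2 2:+→3 … peak 3.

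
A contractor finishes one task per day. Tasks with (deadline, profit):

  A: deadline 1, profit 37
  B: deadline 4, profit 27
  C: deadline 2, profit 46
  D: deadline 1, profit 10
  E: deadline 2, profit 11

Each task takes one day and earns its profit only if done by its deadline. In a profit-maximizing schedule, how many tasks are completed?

3

Sort by profit descending; place each in the latest free slot ≤ its deadline.
By profit: C(d2,46), A(d1,37), B(d4,27), E(d2,11), D(d1,10)
C→slot 2; A→slot 1; B→slot 4; E skipped; D skipped.
3 of 5 scheduled.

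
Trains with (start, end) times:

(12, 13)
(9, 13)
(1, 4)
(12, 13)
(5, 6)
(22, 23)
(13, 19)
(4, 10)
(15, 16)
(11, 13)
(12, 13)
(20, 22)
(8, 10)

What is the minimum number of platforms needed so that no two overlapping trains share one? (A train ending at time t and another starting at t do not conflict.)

5

starts: [1, 4, 5, 8, 9, 11, 12, 12, 12, 13, 15, 20, 22]
ends:   [4, 6, 10, 10, 13, 13, 13, 13, 13, 16, 19, 22, 23]
s1→1 e4→0 s4→1 s5→2 e6→1 s8→2 s9→3 e10→2 e10→1 s11→2 s12→3 s12→4 s12→5  — peak 5.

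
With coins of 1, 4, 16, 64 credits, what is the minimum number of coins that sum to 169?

Use the largest denomination that fits, subtract, and repeat.
169 = 2×64 + 2×16 + 2×4 + 1×1
Total coins = 2 + 2 + 2 + 1 = 7

7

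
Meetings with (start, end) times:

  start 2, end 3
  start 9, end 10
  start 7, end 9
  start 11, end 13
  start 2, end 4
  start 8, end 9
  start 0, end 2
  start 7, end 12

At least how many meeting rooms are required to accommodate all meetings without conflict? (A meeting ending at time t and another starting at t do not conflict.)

3

The answer is the maximum number of intervals overlapping at any instant.
Events (time:±→running): 0:+→1 2:-→0 2:+→1 2:+→2 3:-→1 4:-→0 7:+→1 7:+→2 8:+→3 … peak 3.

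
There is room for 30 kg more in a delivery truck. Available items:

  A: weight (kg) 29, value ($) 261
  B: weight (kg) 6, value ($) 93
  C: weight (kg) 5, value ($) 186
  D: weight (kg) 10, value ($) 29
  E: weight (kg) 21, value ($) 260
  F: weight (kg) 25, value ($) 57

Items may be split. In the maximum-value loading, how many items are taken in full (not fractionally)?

2

Order: C (186/5=37.20) > B (93/6=15.50) > E (260/21=12.38) > A (261/29=9.00) > D (29/10=2.90) > F (57/25=2.28)
Fill: take C (5 @ 186) → take B (6 @ 93) → take 19/21 of E → 235.24; 30/30 used.
2 item(s) taken whole; one partial (take 19/21 of E).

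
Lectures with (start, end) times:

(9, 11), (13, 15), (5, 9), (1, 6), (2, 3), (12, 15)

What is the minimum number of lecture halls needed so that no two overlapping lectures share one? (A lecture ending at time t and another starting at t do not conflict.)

Events (time:±→running): 1:+→1 2:+→2 … peak 2.

2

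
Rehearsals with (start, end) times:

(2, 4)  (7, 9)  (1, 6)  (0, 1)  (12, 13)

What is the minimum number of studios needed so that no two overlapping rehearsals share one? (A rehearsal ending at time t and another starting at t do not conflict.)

starts: [0, 1, 2, 7, 12]
ends:   [1, 4, 6, 9, 13]
s0→1 e1→0 s1→1 s2→2  — peak 2.

2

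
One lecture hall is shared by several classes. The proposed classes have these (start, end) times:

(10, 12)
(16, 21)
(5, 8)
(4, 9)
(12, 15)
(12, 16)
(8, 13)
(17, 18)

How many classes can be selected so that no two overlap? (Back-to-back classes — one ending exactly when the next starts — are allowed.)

Sorted by end: (5,8)  (4,9)  (10,12)  (8,13)  (12,15)  (12,16)  (17,18)  (16,21)
take (5,8); take (10,12); take (12,15); take (17,18).
Selected 4 classes.

4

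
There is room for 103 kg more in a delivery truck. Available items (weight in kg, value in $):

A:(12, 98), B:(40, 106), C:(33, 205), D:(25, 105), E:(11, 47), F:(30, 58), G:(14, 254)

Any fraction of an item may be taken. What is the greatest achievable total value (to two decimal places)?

730.20

Sort by value per unit weight and fill in that order.
Order: G (254/14=18.14) > A (98/12=8.17) > C (205/33=6.21) > E (47/11=4.27) > D (105/25=4.20) > B (106/40=2.65) > F (58/30=1.93)
Fill: take G (14 @ 254) → take A (12 @ 98) → take C (33 @ 205) → take E (11 @ 47) → take D (25 @ 105) → take 8/40 of B → 21.20; 103/103 used.
Total value = 730.20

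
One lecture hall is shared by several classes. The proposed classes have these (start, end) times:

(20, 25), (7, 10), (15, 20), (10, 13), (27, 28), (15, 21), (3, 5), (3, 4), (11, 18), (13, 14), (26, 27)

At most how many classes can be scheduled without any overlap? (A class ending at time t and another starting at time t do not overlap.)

8

Order by finish time; keep every interval that doesn't clash with the previous kept one.
Sorted by end: (3,4)  (3,5)  (7,10)  (10,13)  (13,14)  (11,18)  (15,20)  (15,21)  (20,25)  (26,27)  (27,28)
take (3,4); take (7,10); take (10,13); take (13,14); take (15,20); skip (15,21); take (20,25); take (26,27); take (27,28).
Selected 8 classes.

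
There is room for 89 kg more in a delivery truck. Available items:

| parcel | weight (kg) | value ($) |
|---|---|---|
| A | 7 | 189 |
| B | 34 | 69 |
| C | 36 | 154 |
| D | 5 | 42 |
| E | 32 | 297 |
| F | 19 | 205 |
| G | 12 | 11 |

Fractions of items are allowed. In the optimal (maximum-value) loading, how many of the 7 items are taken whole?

4

Greedy by value/weight ratio, highest first.
Ratios (sorted): A 27.00, F 10.79, E 9.28, D 8.40, C 4.28, B 2.03, G 0.92
take A (7 @ 189); take F (19 @ 205); take E (32 @ 297); take D (5 @ 42); take 26/36 of C → 111.22. Capacity used 89/89.
4 item(s) taken whole; one partial (take 26/36 of C).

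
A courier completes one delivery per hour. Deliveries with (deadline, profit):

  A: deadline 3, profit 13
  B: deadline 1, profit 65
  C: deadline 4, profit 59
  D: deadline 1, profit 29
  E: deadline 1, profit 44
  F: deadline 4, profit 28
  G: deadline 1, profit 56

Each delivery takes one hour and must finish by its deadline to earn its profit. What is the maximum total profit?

Sort by profit descending; place each in the latest free slot ≤ its deadline.
Profit order: B=65 C=59 G=56 E=44 D=29 F=28 A=13
Assign: B→slot 1, C→slot 4, G skipped, E skipped, D skipped, F→slot 3, A→slot 2.
Slots: [1:B] [2:A] [3:F] [4:C]
Profit = 65 + 13 + 28 + 59 = 165

165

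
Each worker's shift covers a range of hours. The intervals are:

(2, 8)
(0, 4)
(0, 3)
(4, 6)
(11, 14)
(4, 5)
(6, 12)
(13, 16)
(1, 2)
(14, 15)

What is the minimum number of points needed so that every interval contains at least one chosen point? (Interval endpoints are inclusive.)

Sorted: [1,2] [0,3] [0,4] [4,5] [4,6] [2,8] [6,12] [11,14] [14,15] [13,16]
{[1,2],[0,3],[0,4]} hit by 2; {[4,5],[4,6],[2,8]} hit by 5; {[6,12],[11,14]} hit by 12; {[14,15],[13,16]} hit by 15.
Points: 2, 5, 12, 15 (4 total).

4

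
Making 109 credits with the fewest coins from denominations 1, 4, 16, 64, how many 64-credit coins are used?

1

109 = 1×64 + 2×16 + 3×4 + 1×1
Count of 64: 1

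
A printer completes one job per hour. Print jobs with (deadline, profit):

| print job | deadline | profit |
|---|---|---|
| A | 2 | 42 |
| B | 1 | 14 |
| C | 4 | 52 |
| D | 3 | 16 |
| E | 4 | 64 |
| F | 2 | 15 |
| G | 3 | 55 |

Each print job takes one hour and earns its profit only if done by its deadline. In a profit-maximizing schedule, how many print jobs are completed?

4

Take jobs in profit order; each goes to the latest open slot no later than its deadline.
By profit: E(d4,64), G(d3,55), C(d4,52), A(d2,42), D(d3,16), F(d2,15), B(d1,14)
E→slot 4; G→slot 3; C→slot 2; A→slot 1; D skipped; F skipped; B skipped.
4 of 7 scheduled.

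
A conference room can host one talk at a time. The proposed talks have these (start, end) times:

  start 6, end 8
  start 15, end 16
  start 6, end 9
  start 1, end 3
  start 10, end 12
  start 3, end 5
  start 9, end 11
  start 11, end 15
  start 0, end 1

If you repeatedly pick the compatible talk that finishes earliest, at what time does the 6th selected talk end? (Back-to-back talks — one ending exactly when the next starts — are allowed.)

By end time: (0,1), (1,3), (3,5), (6,8), (6,9), (9,11), (10,12), (11,15), (15,16).
Pick (0,1); next start ≥ 1 → (1,3); next start ≥ 3 → (3,5); next start ≥ 5 → (6,8); next start ≥ 8 → (9,11); next start ≥ 11 → (11,15); next start ≥ 15 → (15,16).
Selected: (0,1) (1,3) (3,5) (6,8) (9,11) (11,15) (15,16)

15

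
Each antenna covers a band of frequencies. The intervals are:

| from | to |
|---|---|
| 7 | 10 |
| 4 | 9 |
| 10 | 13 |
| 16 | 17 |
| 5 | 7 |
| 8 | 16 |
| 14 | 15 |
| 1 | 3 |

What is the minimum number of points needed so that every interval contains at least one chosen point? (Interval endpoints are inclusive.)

5

By right end: [1,3]  [5,7]  [4,9]  [7,10]  [10,13]  [14,15]  [8,16]  [16,17]
[1,3] uncovered → point at 3; [5,7] uncovered → point at 7; [10,13] uncovered → point at 13; [14,15] uncovered → point at 15; [16,17] uncovered → point at 17.
Points: 3, 7, 13, 15, 17 (5 total).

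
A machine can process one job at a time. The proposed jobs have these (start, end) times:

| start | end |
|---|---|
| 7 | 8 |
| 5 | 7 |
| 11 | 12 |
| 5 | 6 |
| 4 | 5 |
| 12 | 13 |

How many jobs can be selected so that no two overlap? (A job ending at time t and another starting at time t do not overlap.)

Sorted by end: (4,5)  (5,6)  (5,7)  (7,8)  (11,12)  (12,13)
take (4,5); take (5,6); skip (5,7); take (7,8); take (11,12); take (12,13).
Selected 5 jobs.

5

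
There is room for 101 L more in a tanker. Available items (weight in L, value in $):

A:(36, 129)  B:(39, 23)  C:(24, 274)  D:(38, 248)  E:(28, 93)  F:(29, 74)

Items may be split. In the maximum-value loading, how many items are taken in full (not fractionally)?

3

Order: C (274/24=11.42) > D (248/38=6.53) > A (129/36=3.58) > E (93/28=3.32) > F (74/29=2.55) > B (23/39=0.59)
Fill: take C (24 @ 274) → take D (38 @ 248) → take A (36 @ 129) → take 3/28 of E → 9.96; 101/101 used.
3 item(s) taken whole; one partial (take 3/28 of E).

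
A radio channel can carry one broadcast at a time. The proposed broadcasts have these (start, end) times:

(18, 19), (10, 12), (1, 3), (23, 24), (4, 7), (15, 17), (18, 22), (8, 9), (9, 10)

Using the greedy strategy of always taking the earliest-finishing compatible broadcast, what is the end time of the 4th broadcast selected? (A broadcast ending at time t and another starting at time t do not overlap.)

Sort by end time and greedily take each interval whose start is ≥ the last chosen end.
By end time: (1,3), (4,7), (8,9), (9,10), (10,12), (15,17), (18,19), (18,22), (23,24).
Pick (1,3); next start ≥ 3 → (4,7); next start ≥ 7 → (8,9); next start ≥ 9 → (9,10); next start ≥ 10 → (10,12); next start ≥ 12 → (15,17); next start ≥ 17 → (18,19); next start ≥ 19 → (23,24).
Selected: (1,3) (4,7) (8,9) (9,10) (10,12) (15,17) (18,19) (23,24)

10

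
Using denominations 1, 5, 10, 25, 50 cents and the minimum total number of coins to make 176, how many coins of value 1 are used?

1

Greedy: take as many of the largest coin as possible, then repeat with the remainder.
176 − 3×50→26 − 1×25→1 − 1×1→0
Count of 1: 1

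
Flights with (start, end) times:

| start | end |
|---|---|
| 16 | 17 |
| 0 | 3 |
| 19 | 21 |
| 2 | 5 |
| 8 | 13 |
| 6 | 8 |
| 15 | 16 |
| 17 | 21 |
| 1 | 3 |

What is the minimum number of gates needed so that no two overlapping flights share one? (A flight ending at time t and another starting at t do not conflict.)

3

starts: [0, 1, 2, 6, 8, 15, 16, 17, 19]
ends:   [3, 3, 5, 8, 13, 16, 17, 21, 21]
s0→1 s1→2 s2→3  — peak 3.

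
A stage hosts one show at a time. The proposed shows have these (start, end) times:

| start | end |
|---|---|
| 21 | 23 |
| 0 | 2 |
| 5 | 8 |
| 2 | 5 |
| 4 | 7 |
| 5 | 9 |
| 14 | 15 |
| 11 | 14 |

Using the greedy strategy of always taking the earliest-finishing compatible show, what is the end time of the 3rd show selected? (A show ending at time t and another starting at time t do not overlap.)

8

Sorted by end: (0,2)  (2,5)  (4,7)  (5,8)  (5,9)  (11,14)  (14,15)  (21,23)
take (0,2); take (2,5); skip (4,7); take (5,8); take (11,14); take (14,15); take (21,23).
Selected: (0,2) (2,5) (5,8) (11,14) (14,15) (21,23)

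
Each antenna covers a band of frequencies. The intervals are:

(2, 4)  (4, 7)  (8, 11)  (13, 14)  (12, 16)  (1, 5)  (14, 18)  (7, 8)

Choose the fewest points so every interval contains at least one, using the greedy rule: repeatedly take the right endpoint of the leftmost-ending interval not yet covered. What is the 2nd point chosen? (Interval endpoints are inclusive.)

Sorted: [2,4] [1,5] [4,7] [7,8] [8,11] [13,14] [12,16] [14,18]
{[2,4],[1,5],[4,7]} hit by 4; {[7,8],[8,11]} hit by 8; {[13,14],[12,16],[14,18]} hit by 14.
Points: 4, 8, 14 (3 total).

8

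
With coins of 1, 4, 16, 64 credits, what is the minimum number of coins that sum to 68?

2

Use the largest denomination that fits, subtract, and repeat.
68 = 1×64 + 1×4
Total coins = 1 + 1 = 2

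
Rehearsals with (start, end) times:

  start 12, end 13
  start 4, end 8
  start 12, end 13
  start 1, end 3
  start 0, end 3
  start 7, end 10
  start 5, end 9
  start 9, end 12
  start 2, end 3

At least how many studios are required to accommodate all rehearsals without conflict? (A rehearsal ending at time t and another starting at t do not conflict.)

3

Count concurrent intervals with a sweep; the peak is the room count.
Events (time:±→running): 0:+→1 1:+→2 2:+→3 … peak 3.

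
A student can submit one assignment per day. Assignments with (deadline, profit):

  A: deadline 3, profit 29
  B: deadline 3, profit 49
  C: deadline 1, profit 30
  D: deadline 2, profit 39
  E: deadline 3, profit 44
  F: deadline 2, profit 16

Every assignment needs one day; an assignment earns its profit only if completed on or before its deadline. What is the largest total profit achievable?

132

Profit order: B=49 E=44 D=39 C=30 A=29 F=16
Assign: B→slot 3, E→slot 2, D→slot 1, C skipped, A skipped, F skipped.
Slots: [1:D] [2:E] [3:B]
Profit = 39 + 44 + 49 = 132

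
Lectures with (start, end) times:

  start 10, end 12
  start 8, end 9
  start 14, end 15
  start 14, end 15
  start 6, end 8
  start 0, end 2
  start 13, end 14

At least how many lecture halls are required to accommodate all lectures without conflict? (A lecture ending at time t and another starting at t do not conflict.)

starts: [0, 6, 8, 10, 13, 14, 14]
ends:   [2, 8, 9, 12, 14, 15, 15]
s0→1 e2→0 s6→1 e8→0 s8→1 e9→0 s10→1 e12→0 s13→1 e14→0 s14→1 s14→2  — peak 2.

2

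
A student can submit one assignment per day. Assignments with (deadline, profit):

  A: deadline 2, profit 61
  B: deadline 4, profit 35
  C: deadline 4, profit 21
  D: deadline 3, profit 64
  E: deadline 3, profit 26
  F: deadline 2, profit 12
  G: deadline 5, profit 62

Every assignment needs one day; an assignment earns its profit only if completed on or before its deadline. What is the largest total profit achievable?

248

By profit: D(d3,64), G(d5,62), A(d2,61), B(d4,35), E(d3,26), C(d4,21), F(d2,12)
D→slot 3; G→slot 5; A→slot 2; B→slot 4; E→slot 1; C skipped; F skipped.
Profit = 26 + 61 + 64 + 35 + 62 = 248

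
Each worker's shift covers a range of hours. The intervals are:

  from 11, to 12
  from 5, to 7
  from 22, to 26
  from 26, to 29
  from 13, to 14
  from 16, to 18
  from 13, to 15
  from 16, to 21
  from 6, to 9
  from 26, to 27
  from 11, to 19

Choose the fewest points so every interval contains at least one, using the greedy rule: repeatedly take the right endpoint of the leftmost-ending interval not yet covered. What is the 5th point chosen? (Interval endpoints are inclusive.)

26

Sort by right endpoint; whenever an interval is uncovered, place a point at its right end.
Sorted: [5,7] [6,9] [11,12] [13,14] [13,15] [16,18] [11,19] [16,21] [22,26] [26,27] [26,29]
{[5,7],[6,9]} hit by 7; {[11,12]} hit by 12; {[13,14],[13,15]} hit by 14; {[16,18],[11,19],[16,21]} hit by 18; {[22,26],[26,27],[26,29]} hit by 26.
Points: 7, 12, 14, 18, 26 (5 total).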